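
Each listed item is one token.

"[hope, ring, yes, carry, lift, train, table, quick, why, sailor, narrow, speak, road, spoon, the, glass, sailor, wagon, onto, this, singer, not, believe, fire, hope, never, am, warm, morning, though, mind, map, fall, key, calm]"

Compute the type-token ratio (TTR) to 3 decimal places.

0.943

N = 35 tokens, V = 33 types.
TTR = V / N = 33 / 35 = 0.943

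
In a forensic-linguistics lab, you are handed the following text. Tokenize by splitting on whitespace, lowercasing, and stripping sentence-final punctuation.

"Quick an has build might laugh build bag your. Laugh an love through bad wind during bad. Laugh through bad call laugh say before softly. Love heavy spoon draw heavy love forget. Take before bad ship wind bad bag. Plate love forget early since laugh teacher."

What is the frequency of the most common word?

Frequencies: laugh:5, bad:5, love:4, an:2, build:2, bag:2, through:2, wind:2, before:2, heavy:2, forget:2, quick:1, has:1, might:1, your:1, during:1, call:1, say:1, softly:1, spoon:1, … (7 more, each freq 1)
Most common: 'laugh' with frequency 5.

5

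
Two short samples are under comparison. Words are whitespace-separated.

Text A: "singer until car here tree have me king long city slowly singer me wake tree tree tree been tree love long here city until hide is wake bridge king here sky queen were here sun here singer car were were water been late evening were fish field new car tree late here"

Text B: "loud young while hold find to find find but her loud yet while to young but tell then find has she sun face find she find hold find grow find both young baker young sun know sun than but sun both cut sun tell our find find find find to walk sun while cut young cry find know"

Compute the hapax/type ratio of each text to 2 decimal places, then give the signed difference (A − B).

0.06

A: hapax=14, V=27, ratio=0.52
B: hapax=11, V=24, ratio=0.46
Difference = 0.52 − 0.46 = 0.06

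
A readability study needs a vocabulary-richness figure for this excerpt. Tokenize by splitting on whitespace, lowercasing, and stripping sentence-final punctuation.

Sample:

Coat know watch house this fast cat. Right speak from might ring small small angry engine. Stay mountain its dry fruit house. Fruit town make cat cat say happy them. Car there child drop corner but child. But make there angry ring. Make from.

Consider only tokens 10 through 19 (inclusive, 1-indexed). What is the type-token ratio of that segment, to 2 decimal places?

0.90

Segment tokens 10–19: from, might, ring, small, small, angry, engine, stay, mountain, its
Segment N = 10, segment V = 9.
TTR = 9 / 10 = 0.90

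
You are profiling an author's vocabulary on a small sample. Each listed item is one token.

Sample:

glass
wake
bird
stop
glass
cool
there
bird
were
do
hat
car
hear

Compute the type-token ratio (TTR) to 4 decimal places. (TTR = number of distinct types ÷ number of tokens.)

N = 13 tokens, V = 11 types.
TTR = V / N = 11 / 13 = 0.8462

0.8462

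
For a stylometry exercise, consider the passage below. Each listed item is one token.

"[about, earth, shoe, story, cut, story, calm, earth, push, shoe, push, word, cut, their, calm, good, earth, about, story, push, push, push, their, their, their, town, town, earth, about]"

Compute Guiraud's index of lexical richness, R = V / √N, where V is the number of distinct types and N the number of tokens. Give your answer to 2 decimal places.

N = 29, V = 11.
√N = 5.385165
R = 11 / 5.385165 = 2.04

2.04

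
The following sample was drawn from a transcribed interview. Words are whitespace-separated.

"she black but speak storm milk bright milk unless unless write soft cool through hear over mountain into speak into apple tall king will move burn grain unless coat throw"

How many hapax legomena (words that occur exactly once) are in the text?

Frequencies: unless:3, speak:2, milk:2, into:2, she:1, black:1, but:1, storm:1, bright:1, write:1, soft:1, cool:1, through:1, hear:1, over:1, mountain:1, apple:1, tall:1, king:1, will:1, … (5 more, each freq 1)
Hapax (freq=1): apple, black, bright, burn, but, coat, cool, grain, hear, king, mountain, move, over, she, soft, storm, tall, through, throw, will, write

21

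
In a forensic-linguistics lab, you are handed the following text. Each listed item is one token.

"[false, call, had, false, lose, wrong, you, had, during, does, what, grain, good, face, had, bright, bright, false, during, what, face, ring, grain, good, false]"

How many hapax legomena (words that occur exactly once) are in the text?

6

Frequencies: false:4, had:3, during:2, what:2, grain:2, good:2, face:2, bright:2, call:1, lose:1, wrong:1, you:1, does:1, ring:1
Hapax (freq=1): call, does, lose, ring, wrong, you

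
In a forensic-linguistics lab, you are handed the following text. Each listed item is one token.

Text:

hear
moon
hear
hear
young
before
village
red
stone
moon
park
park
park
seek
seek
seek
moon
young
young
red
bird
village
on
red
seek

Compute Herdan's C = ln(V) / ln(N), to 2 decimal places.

N = 25, V = 11.
ln(V) = 2.397895, ln(N) = 3.218876
C = 2.397895 / 3.218876 = 0.74

0.74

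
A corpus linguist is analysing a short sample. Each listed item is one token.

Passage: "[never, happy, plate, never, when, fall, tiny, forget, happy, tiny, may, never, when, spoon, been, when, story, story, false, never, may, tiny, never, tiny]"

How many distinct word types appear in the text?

Distinct types: {been, fall, false, forget, happy, may, never, plate, spoon, story, tiny, when}
V = 12

12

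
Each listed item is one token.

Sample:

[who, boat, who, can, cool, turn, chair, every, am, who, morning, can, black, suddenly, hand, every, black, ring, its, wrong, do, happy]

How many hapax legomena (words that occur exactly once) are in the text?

13

Frequencies: who:3, can:2, every:2, black:2, boat:1, cool:1, turn:1, chair:1, am:1, morning:1, suddenly:1, hand:1, ring:1, its:1, wrong:1, do:1, happy:1
Hapax (freq=1): am, boat, chair, cool, do, hand, happy, its, morning, ring, suddenly, turn, wrong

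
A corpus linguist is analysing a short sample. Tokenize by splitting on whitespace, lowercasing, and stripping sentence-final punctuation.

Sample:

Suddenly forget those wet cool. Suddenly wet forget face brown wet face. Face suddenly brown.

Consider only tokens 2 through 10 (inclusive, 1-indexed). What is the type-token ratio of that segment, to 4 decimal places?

Segment tokens 2–10: forget, those, wet, cool, suddenly, wet, forget, face, brown
Segment N = 9, segment V = 7.
TTR = 7 / 9 = 0.7778

0.7778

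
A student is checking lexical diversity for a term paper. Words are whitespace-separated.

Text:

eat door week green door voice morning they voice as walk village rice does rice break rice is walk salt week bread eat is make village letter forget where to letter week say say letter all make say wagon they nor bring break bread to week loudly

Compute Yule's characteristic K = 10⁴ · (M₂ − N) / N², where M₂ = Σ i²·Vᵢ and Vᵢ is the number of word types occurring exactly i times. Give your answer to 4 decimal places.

Frequencies: week:4, rice:3, letter:3, say:3, eat:2, door:2, voice:2, they:2, walk:2, village:2, break:2, is:2, bread:2, make:2, to:2, green:1, morning:1, as:1, does:1, salt:1, … (7 more, each freq 1)
N = 47. Frequency spectrum: V_1=12, V_2=11, V_3=3, V_4=1
M₂ = 1²·12 + 2²·11 + 3²·3 + 4²·1 = 99
K = 10000 × (99 − 47) / 47² = 235.4006

235.4006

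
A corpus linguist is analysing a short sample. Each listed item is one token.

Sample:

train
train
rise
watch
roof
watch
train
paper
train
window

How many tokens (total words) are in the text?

10

Tokens: train, train, rise, watch, roof, watch, train, paper, train, window
N = 10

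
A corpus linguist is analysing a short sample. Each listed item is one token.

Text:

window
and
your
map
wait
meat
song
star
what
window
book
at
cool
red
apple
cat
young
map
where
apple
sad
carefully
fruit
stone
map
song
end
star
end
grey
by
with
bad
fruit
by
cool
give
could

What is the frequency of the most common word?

3

Frequencies: map:3, window:2, song:2, star:2, cool:2, apple:2, fruit:2, end:2, by:2, and:1, your:1, wait:1, meat:1, what:1, book:1, at:1, red:1, cat:1, young:1, where:1, … (8 more, each freq 1)
Most common: 'map' with frequency 3.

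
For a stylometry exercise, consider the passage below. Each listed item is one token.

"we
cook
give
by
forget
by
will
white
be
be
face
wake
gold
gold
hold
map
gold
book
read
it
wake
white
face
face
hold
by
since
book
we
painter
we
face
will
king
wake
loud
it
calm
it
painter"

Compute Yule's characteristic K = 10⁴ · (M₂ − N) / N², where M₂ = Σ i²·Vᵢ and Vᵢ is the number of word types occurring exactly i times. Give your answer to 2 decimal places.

337.50

Frequencies: face:4, we:3, by:3, wake:3, gold:3, it:3, will:2, white:2, be:2, hold:2, book:2, painter:2, cook:1, give:1, forget:1, map:1, read:1, since:1, king:1, loud:1, … (1 more, each freq 1)
N = 40. Frequency spectrum: V_1=9, V_2=6, V_3=5, V_4=1
M₂ = 1²·9 + 2²·6 + 3²·5 + 4²·1 = 94
K = 10000 × (94 − 40) / 40² = 337.50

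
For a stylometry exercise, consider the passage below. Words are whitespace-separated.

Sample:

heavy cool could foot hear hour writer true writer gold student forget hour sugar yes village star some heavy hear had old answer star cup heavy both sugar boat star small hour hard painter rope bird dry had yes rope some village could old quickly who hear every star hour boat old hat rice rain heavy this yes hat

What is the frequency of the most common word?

Frequencies: heavy:4, hour:4, star:4, hear:3, yes:3, old:3, could:2, writer:2, sugar:2, village:2, some:2, had:2, boat:2, rope:2, hat:2, cool:1, foot:1, true:1, gold:1, student:1, … (15 more, each freq 1)
Most common: 'heavy' with frequency 4.

4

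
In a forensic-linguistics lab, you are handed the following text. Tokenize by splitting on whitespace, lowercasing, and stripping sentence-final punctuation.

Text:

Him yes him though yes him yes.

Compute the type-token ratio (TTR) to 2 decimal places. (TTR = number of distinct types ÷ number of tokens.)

N = 7 tokens, V = 3 types.
TTR = V / N = 3 / 7 = 0.43

0.43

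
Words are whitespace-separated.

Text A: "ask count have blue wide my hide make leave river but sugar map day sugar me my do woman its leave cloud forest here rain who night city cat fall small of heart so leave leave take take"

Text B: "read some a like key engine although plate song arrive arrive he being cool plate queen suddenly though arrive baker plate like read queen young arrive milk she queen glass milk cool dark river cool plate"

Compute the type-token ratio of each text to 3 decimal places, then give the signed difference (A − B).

TTR(A) = 32/38 = 0.842
TTR(B) = 23/36 = 0.639
Difference = 0.842 − 0.639 = 0.203

0.203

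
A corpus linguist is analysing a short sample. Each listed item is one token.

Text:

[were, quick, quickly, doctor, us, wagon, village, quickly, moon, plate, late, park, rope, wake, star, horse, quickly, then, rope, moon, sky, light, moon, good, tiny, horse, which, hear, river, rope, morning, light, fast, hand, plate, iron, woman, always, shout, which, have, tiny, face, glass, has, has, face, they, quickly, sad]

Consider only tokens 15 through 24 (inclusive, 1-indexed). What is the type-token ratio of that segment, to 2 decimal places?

0.90

Segment tokens 15–24: star, horse, quickly, then, rope, moon, sky, light, moon, good
Segment N = 10, segment V = 9.
TTR = 9 / 10 = 0.90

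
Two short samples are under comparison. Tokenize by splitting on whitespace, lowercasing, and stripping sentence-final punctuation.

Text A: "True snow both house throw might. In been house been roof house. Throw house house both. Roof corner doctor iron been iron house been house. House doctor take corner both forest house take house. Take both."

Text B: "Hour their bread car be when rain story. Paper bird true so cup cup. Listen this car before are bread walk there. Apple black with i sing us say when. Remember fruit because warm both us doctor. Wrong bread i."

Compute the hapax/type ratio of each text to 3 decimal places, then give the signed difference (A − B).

-0.461

A: hapax=5, V=14, ratio=0.357
B: hapax=27, V=33, ratio=0.818
Difference = 0.357 − 0.818 = -0.461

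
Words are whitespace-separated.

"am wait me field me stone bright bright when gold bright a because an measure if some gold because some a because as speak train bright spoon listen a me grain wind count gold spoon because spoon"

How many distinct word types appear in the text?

Distinct types: {a, am, an, as, because, bright, count, field, gold, grain, if, listen, me, measure, some, speak, spoon, stone, train, wait, when, wind}
V = 22

22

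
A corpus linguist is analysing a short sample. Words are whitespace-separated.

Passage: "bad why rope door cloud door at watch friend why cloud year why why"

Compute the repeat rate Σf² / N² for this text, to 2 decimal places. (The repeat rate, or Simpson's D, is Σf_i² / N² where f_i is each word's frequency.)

Frequencies: why:4, door:2, cloud:2, bad:1, rope:1, at:1, watch:1, friend:1, year:1
Σf² = 30; N² = 196
Repeat rate = 30 / 196 = 0.15

0.15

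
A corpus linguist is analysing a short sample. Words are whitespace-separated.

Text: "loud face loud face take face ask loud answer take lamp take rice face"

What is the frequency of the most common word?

4

Frequencies: face:4, loud:3, take:3, ask:1, answer:1, lamp:1, rice:1
Most common: 'face' with frequency 4.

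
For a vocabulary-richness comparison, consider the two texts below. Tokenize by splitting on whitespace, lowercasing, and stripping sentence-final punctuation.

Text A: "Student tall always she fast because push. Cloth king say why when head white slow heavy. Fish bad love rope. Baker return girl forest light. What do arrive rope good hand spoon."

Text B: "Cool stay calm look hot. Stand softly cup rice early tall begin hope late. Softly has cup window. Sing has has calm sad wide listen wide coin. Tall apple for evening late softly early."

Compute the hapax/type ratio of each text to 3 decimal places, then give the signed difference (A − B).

A: hapax=30, V=31, ratio=0.968
B: hapax=16, V=24, ratio=0.667
Difference = 0.968 − 0.667 = 0.301

0.301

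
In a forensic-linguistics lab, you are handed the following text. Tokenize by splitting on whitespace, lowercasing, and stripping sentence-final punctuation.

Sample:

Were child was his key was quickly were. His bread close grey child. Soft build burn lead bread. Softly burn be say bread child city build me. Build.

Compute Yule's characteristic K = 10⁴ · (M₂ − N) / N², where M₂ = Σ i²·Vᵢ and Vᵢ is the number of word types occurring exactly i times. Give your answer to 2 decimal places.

331.63

Frequencies: child:3, bread:3, build:3, were:2, was:2, his:2, burn:2, key:1, quickly:1, close:1, grey:1, soft:1, lead:1, softly:1, be:1, say:1, city:1, me:1
N = 28. Frequency spectrum: V_1=11, V_2=4, V_3=3
M₂ = 1²·11 + 2²·4 + 3²·3 = 54
K = 10000 × (54 − 28) / 28² = 331.63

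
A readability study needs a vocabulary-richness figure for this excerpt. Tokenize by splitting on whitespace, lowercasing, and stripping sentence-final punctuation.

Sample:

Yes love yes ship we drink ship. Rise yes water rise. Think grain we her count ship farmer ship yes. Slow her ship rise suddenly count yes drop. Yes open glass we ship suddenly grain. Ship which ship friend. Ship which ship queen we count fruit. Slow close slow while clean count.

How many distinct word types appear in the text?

Distinct types: {clean, close, count, drink, drop, farmer, friend, fruit, glass, grain, her, love, open, queen, rise, ship, slow, suddenly, think, water, we, which, while, yes}
V = 24

24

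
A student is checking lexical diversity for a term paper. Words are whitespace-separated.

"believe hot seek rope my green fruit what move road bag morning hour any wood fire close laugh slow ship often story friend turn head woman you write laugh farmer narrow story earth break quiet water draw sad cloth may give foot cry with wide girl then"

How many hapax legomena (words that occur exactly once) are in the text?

43

Frequencies: laugh:2, story:2, believe:1, hot:1, seek:1, rope:1, my:1, green:1, fruit:1, what:1, move:1, road:1, bag:1, morning:1, hour:1, any:1, wood:1, fire:1, close:1, slow:1, … (25 more, each freq 1)
Hapax (freq=1): any, bag, believe, break, close, cloth, cry, draw, earth, farmer, fire, foot, friend, fruit, girl, give, green, head, hot, hour, may, morning, move, my, narrow, often, quiet, road, rope, sad, seek, ship, slow, then, turn, water, what, wide, with, woman, wood, write, you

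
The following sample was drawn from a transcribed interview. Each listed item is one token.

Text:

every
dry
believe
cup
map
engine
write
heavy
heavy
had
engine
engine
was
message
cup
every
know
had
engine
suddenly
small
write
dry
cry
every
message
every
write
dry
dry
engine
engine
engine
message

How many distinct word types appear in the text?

15

Distinct types: {believe, cry, cup, dry, engine, every, had, heavy, know, map, message, small, suddenly, was, write}
V = 15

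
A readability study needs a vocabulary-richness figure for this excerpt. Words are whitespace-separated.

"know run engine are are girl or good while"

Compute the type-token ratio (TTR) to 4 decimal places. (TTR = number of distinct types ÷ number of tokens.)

N = 9 tokens, V = 8 types.
TTR = V / N = 8 / 9 = 0.8889

0.8889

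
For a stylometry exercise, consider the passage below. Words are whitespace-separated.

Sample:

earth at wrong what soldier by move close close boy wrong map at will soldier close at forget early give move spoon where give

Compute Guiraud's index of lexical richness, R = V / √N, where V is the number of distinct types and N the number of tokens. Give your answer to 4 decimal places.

N = 24, V = 16.
√N = 4.898979
R = 16 / 4.898979 = 3.2660

3.2660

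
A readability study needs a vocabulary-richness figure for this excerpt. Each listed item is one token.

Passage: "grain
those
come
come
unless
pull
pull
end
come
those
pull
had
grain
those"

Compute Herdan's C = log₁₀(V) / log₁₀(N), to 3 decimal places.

N = 14, V = 7.
log₁₀(V) = 0.845098, log₁₀(N) = 1.146128
C = 0.845098 / 1.146128 = 0.737

0.737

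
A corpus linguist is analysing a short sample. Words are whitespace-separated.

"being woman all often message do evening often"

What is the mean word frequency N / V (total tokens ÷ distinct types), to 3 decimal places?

N = 8 tokens, V = 7 types.
Mean frequency = N / V = 8 / 7 = 1.143

1.143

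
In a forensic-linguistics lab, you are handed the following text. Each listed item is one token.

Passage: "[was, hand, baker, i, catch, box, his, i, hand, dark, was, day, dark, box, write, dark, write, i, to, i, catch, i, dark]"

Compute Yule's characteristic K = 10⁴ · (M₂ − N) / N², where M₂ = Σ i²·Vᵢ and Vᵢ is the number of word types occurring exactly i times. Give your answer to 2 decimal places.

Frequencies: i:5, dark:4, was:2, hand:2, catch:2, box:2, write:2, baker:1, his:1, day:1, to:1
N = 23. Frequency spectrum: V_1=4, V_2=5, V_4=1, V_5=1
M₂ = 1²·4 + 2²·5 + 4²·1 + 5²·1 = 65
K = 10000 × (65 − 23) / 23² = 793.95

793.95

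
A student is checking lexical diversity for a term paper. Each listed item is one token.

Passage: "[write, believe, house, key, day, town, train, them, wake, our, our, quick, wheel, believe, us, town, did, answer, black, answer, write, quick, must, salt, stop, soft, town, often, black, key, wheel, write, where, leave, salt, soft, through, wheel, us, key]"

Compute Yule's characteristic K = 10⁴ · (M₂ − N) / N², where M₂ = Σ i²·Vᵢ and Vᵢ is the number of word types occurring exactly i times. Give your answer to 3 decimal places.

Frequencies: write:3, key:3, town:3, wheel:3, believe:2, our:2, quick:2, us:2, answer:2, black:2, salt:2, soft:2, house:1, day:1, train:1, them:1, wake:1, did:1, must:1, stop:1, … (4 more, each freq 1)
N = 40. Frequency spectrum: V_1=12, V_2=8, V_3=4
M₂ = 1²·12 + 2²·8 + 3²·4 = 80
K = 10000 × (80 − 40) / 40² = 250.000

250.000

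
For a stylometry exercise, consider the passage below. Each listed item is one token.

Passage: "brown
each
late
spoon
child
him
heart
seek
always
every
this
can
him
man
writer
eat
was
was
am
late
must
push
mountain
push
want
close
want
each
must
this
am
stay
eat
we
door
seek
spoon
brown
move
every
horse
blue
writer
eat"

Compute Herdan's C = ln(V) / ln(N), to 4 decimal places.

0.8806

N = 44, V = 28.
ln(V) = 3.332205, ln(N) = 3.784190
C = 3.332205 / 3.784190 = 0.8806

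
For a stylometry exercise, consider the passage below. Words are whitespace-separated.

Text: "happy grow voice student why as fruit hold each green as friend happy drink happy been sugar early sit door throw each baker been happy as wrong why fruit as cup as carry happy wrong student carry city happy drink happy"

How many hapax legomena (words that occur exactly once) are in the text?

13

Frequencies: happy:7, as:5, student:2, why:2, fruit:2, each:2, drink:2, been:2, wrong:2, carry:2, grow:1, voice:1, hold:1, green:1, friend:1, sugar:1, early:1, sit:1, door:1, throw:1, … (3 more, each freq 1)
Hapax (freq=1): baker, city, cup, door, early, friend, green, grow, hold, sit, sugar, throw, voice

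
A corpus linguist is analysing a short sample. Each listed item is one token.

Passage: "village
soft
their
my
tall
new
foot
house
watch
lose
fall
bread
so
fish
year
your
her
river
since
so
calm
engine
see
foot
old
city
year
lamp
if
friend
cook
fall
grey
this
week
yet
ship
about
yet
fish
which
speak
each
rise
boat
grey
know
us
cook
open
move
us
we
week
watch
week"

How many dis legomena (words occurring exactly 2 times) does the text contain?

10

Frequencies: week:3, foot:2, watch:2, fall:2, so:2, fish:2, year:2, cook:2, grey:2, yet:2, us:2, village:1, soft:1, their:1, my:1, tall:1, new:1, house:1, lose:1, bread:1, … (24 more, each freq 1)
Words with frequency 2: cook, fall, fish, foot, grey, so, us, watch, year, yet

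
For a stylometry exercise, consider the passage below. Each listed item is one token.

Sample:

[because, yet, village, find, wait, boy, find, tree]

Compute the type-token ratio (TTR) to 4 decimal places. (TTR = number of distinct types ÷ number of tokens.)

0.8750

N = 8 tokens, V = 7 types.
TTR = V / N = 7 / 8 = 0.8750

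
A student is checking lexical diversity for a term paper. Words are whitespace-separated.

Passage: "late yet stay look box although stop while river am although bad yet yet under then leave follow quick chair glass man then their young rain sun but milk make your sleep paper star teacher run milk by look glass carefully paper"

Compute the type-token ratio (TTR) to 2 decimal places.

0.81

N = 42 tokens, V = 34 types.
TTR = V / N = 34 / 42 = 0.81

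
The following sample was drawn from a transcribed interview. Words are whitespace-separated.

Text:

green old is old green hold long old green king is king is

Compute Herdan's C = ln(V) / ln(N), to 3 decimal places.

0.699

N = 13, V = 6.
ln(V) = 1.791759, ln(N) = 2.564949
C = 1.791759 / 2.564949 = 0.699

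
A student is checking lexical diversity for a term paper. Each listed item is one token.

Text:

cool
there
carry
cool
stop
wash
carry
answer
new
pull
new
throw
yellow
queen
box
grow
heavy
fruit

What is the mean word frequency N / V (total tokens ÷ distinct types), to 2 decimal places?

N = 18 tokens, V = 15 types.
Mean frequency = N / V = 18 / 15 = 1.20

1.20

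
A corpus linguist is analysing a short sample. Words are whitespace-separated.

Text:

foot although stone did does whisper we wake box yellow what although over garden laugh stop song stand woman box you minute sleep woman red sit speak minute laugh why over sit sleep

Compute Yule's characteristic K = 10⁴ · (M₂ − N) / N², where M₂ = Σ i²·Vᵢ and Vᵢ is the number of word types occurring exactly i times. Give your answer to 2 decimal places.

Frequencies: although:2, box:2, over:2, laugh:2, woman:2, minute:2, sleep:2, sit:2, foot:1, stone:1, did:1, does:1, whisper:1, we:1, wake:1, yellow:1, what:1, garden:1, stop:1, song:1, … (5 more, each freq 1)
N = 33. Frequency spectrum: V_1=17, V_2=8
M₂ = 1²·17 + 2²·8 = 49
K = 10000 × (49 − 33) / 33² = 146.92

146.92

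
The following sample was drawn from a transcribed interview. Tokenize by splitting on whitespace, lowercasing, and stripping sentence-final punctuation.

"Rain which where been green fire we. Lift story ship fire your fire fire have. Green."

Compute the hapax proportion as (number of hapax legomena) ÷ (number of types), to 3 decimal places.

Frequencies: fire:4, green:2, rain:1, which:1, where:1, been:1, we:1, lift:1, story:1, ship:1, your:1, have:1
Hapax count = 10; type count = 12.
Ratio = 10 / 12 = 0.833

0.833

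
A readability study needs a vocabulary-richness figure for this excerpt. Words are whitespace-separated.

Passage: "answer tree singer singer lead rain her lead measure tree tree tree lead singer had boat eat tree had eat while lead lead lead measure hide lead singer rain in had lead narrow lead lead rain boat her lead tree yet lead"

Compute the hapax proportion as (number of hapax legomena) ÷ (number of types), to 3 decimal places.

0.400

Frequencies: lead:12, tree:6, singer:4, rain:3, had:3, her:2, measure:2, boat:2, eat:2, answer:1, while:1, hide:1, in:1, narrow:1, yet:1
Hapax count = 6; type count = 15.
Ratio = 6 / 15 = 0.400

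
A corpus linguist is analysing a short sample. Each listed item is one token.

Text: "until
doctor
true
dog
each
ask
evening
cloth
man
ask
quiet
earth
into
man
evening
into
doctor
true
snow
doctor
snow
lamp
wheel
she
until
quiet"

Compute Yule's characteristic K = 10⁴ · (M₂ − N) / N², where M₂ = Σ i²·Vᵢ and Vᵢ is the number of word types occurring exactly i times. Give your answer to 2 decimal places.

Frequencies: doctor:3, until:2, true:2, ask:2, evening:2, man:2, quiet:2, into:2, snow:2, dog:1, each:1, cloth:1, earth:1, lamp:1, wheel:1, she:1
N = 26. Frequency spectrum: V_1=7, V_2=8, V_3=1
M₂ = 1²·7 + 2²·8 + 3²·1 = 48
K = 10000 × (48 − 26) / 26² = 325.44

325.44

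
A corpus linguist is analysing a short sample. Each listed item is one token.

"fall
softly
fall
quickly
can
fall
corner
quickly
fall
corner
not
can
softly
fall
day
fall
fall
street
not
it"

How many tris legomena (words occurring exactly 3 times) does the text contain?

0

Frequencies: fall:7, softly:2, quickly:2, can:2, corner:2, not:2, day:1, street:1, it:1
Words with frequency 3: (none)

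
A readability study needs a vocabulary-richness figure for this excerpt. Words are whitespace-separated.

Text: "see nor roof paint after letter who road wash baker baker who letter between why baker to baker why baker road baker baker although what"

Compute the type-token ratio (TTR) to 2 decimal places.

N = 25 tokens, V = 15 types.
TTR = V / N = 15 / 25 = 0.60

0.60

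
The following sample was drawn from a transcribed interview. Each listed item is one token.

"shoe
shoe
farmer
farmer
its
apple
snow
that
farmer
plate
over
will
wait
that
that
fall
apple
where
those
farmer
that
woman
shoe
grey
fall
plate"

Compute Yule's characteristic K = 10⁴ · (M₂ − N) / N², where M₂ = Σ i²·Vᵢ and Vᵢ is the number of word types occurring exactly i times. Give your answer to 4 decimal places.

Frequencies: farmer:4, that:4, shoe:3, apple:2, plate:2, fall:2, its:1, snow:1, over:1, will:1, wait:1, where:1, those:1, woman:1, grey:1
N = 26. Frequency spectrum: V_1=9, V_2=3, V_3=1, V_4=2
M₂ = 1²·9 + 2²·3 + 3²·1 + 4²·2 = 62
K = 10000 × (62 − 26) / 26² = 532.5444

532.5444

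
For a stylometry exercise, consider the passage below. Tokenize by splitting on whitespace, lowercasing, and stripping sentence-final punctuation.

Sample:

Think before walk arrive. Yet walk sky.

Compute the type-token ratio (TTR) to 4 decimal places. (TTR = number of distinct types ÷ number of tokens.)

0.8571

N = 7 tokens, V = 6 types.
TTR = V / N = 6 / 7 = 0.8571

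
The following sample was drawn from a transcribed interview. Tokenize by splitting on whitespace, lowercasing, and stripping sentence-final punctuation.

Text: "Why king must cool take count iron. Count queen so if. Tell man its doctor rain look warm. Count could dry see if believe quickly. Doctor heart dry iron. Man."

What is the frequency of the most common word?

3

Frequencies: count:3, iron:2, if:2, man:2, doctor:2, dry:2, why:1, king:1, must:1, cool:1, take:1, queen:1, so:1, tell:1, its:1, rain:1, look:1, warm:1, could:1, see:1, … (3 more, each freq 1)
Most common: 'count' with frequency 3.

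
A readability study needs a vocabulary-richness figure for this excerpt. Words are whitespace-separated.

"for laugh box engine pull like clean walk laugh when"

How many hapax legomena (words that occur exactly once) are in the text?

8

Frequencies: laugh:2, for:1, box:1, engine:1, pull:1, like:1, clean:1, walk:1, when:1
Hapax (freq=1): box, clean, engine, for, like, pull, walk, when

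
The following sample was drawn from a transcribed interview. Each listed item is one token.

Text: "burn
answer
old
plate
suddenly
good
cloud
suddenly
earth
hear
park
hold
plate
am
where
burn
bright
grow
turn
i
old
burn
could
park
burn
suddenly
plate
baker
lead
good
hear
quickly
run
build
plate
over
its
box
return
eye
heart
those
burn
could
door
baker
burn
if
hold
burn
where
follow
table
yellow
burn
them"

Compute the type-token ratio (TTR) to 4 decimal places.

0.6429

N = 56 tokens, V = 36 types.
TTR = V / N = 36 / 56 = 0.6429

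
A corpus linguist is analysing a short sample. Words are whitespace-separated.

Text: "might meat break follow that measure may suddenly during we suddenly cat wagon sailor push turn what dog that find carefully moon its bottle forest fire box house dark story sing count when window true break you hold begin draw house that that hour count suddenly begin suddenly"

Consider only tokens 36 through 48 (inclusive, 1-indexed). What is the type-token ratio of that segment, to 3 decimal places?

Segment tokens 36–48: break, you, hold, begin, draw, house, that, that, hour, count, suddenly, begin, suddenly
Segment N = 13, segment V = 10.
TTR = 10 / 13 = 0.769

0.769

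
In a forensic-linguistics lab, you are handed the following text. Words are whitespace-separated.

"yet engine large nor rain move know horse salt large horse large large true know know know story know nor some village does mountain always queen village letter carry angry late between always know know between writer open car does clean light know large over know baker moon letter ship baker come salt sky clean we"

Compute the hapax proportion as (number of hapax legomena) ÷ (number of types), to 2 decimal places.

Frequencies: know:9, large:5, nor:2, horse:2, salt:2, village:2, does:2, always:2, letter:2, between:2, clean:2, baker:2, yet:1, engine:1, rain:1, move:1, true:1, story:1, some:1, mountain:1, … (14 more, each freq 1)
Hapax count = 22; type count = 34.
Ratio = 22 / 34 = 0.65

0.65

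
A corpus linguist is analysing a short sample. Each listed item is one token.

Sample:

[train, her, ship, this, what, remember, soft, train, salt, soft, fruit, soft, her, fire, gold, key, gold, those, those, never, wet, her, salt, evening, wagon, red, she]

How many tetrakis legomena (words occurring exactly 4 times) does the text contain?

Frequencies: her:3, soft:3, train:2, salt:2, gold:2, those:2, ship:1, this:1, what:1, remember:1, fruit:1, fire:1, key:1, never:1, wet:1, evening:1, wagon:1, red:1, she:1
Words with frequency 4: (none)

0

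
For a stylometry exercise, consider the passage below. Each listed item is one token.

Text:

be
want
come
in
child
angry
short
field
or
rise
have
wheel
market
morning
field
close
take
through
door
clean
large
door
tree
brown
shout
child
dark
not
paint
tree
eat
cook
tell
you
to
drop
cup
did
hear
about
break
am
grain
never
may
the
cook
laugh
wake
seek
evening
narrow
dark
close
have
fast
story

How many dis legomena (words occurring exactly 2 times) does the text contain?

8

Frequencies: child:2, field:2, have:2, close:2, door:2, tree:2, dark:2, cook:2, be:1, want:1, come:1, in:1, angry:1, short:1, or:1, rise:1, wheel:1, market:1, morning:1, take:1, … (29 more, each freq 1)
Words with frequency 2: child, close, cook, dark, door, field, have, tree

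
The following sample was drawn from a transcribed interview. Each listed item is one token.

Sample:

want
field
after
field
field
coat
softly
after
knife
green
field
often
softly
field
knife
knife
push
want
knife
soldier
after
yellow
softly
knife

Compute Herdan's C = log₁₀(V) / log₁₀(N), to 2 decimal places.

N = 24, V = 11.
log₁₀(V) = 1.041393, log₁₀(N) = 1.380211
C = 1.041393 / 1.380211 = 0.75

0.75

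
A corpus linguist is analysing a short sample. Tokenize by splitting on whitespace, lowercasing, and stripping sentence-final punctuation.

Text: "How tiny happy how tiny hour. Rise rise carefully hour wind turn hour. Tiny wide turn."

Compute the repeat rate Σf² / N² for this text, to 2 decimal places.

0.13

Frequencies: tiny:3, hour:3, how:2, rise:2, turn:2, happy:1, carefully:1, wind:1, wide:1
Σf² = 34; N² = 256
Repeat rate = 34 / 256 = 0.13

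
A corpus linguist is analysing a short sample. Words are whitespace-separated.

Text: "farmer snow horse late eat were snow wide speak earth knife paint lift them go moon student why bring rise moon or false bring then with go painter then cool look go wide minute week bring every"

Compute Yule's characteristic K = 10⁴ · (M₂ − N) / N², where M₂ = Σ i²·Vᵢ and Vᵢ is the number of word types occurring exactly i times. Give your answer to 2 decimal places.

Frequencies: go:3, bring:3, snow:2, wide:2, moon:2, then:2, farmer:1, horse:1, late:1, eat:1, were:1, speak:1, earth:1, knife:1, paint:1, lift:1, them:1, student:1, why:1, rise:1, … (9 more, each freq 1)
N = 37. Frequency spectrum: V_1=23, V_2=4, V_3=2
M₂ = 1²·23 + 2²·4 + 3²·2 = 57
K = 10000 × (57 − 37) / 37² = 146.09

146.09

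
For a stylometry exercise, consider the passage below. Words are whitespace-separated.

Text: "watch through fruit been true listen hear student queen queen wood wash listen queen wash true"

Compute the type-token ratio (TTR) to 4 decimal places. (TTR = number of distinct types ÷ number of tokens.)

0.6875

N = 16 tokens, V = 11 types.
TTR = V / N = 11 / 16 = 0.6875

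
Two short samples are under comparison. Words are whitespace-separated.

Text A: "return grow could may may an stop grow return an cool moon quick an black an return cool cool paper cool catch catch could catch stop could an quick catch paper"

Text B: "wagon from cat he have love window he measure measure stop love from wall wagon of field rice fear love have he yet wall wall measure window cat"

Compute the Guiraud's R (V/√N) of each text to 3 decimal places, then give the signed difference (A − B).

-0.680

A: V=12, N=31, R=2.155
B: V=15, N=28, R=2.835
Difference = 2.155 − 2.835 = -0.680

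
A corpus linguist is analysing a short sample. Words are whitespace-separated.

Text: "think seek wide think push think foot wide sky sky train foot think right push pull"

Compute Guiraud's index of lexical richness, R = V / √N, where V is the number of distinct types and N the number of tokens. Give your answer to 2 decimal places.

N = 16, V = 9.
√N = 4.000000
R = 9 / 4.000000 = 2.25

2.25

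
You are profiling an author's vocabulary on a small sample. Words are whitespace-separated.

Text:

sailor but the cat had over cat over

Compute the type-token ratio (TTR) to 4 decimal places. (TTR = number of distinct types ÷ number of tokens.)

0.7500

N = 8 tokens, V = 6 types.
TTR = V / N = 6 / 8 = 0.7500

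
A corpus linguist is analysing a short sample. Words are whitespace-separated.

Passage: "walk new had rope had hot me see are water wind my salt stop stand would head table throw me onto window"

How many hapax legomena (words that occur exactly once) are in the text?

Frequencies: had:2, me:2, walk:1, new:1, rope:1, hot:1, see:1, are:1, water:1, wind:1, my:1, salt:1, stop:1, stand:1, would:1, head:1, table:1, throw:1, onto:1, window:1
Hapax (freq=1): are, head, hot, my, new, onto, rope, salt, see, stand, stop, table, throw, walk, water, wind, window, would

18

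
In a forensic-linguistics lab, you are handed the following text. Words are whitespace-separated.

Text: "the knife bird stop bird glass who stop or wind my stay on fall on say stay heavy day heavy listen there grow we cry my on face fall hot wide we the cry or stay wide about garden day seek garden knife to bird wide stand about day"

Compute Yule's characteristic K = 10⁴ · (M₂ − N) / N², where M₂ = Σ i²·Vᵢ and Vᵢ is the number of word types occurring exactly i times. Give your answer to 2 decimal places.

Frequencies: bird:3, stay:3, on:3, day:3, wide:3, the:2, knife:2, stop:2, or:2, my:2, fall:2, heavy:2, we:2, cry:2, about:2, garden:2, glass:1, who:1, wind:1, say:1, … (8 more, each freq 1)
N = 49. Frequency spectrum: V_1=12, V_2=11, V_3=5
M₂ = 1²·12 + 2²·11 + 3²·5 = 101
K = 10000 × (101 − 49) / 49² = 216.58

216.58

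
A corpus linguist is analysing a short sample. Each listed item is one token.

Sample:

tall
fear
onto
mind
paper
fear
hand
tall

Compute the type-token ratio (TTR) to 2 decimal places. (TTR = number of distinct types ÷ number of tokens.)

0.75

N = 8 tokens, V = 6 types.
TTR = V / N = 6 / 8 = 0.75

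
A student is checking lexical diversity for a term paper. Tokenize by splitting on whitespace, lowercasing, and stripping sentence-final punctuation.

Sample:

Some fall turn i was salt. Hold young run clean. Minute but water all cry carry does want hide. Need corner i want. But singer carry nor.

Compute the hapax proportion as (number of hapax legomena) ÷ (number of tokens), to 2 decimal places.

0.70

Frequencies: i:2, but:2, carry:2, want:2, some:1, fall:1, turn:1, was:1, salt:1, hold:1, young:1, run:1, clean:1, minute:1, water:1, all:1, cry:1, does:1, hide:1, need:1, … (3 more, each freq 1)
Hapax count = 19; token count = 27.
Ratio = 19 / 27 = 0.70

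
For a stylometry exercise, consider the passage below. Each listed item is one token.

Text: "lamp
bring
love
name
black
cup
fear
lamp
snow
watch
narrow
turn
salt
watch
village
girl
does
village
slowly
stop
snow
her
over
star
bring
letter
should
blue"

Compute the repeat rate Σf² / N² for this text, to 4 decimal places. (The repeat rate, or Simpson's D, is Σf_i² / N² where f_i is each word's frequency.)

Frequencies: lamp:2, bring:2, snow:2, watch:2, village:2, love:1, name:1, black:1, cup:1, fear:1, narrow:1, turn:1, salt:1, girl:1, does:1, slowly:1, stop:1, her:1, over:1, star:1, … (3 more, each freq 1)
Σf² = 38; N² = 784
Repeat rate = 38 / 784 = 0.0485

0.0485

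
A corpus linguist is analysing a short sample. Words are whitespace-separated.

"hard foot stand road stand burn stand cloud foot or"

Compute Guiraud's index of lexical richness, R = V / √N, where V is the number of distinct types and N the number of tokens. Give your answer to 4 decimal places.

2.2136

N = 10, V = 7.
√N = 3.162278
R = 7 / 3.162278 = 2.2136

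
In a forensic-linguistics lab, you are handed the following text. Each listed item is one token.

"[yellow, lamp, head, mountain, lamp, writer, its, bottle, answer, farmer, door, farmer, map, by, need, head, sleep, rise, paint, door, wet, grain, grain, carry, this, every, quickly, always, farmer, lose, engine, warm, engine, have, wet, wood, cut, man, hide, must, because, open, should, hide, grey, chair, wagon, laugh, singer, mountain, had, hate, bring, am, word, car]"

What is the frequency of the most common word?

3

Frequencies: farmer:3, lamp:2, head:2, mountain:2, door:2, wet:2, grain:2, engine:2, hide:2, yellow:1, writer:1, its:1, bottle:1, answer:1, map:1, by:1, need:1, sleep:1, rise:1, paint:1, … (26 more, each freq 1)
Most common: 'farmer' with frequency 3.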